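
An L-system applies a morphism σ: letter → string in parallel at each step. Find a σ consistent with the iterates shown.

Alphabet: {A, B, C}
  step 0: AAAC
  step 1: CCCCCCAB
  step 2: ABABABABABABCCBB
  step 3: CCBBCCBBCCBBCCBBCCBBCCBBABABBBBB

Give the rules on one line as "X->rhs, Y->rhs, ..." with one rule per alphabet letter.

  step 2 ⇒ step 3: ABABABABABABCCBB ⇒ CC·BB·CC·BB·CC·BB·CC·BB·CC·BB·CC·BB·AB·AB·BB·BB
    A ↦ CC
    B ↦ BB
    C ↦ AB

A->CC, B->BB, C->AB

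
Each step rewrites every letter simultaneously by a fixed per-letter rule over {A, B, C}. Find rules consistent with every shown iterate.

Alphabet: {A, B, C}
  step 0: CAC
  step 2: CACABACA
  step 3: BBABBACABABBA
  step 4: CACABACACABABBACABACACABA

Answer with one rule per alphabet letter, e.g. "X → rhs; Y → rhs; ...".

A->BA, B->CA, C->B

  step 3 ⇒ step 4: BBABBACABABBA ⇒ CA·CA·BA·CA·CA·BA·B·BA·CA·BA·CA·CA·BA
    A ↦ BA
    B ↦ CA
    C ↦ B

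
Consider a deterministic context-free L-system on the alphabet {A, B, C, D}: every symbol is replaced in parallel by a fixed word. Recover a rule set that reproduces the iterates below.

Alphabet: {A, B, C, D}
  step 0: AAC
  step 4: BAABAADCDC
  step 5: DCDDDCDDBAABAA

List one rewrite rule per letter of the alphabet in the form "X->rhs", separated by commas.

  step 4 ⇒ step 5: BAABAADCDC ⇒ DC·D·D·DC·D·D·B·AA·B·AA
    A ↦ D
    B ↦ DC
    C ↦ AA
    D ↦ B

A->D, B->DC, C->AA, D->B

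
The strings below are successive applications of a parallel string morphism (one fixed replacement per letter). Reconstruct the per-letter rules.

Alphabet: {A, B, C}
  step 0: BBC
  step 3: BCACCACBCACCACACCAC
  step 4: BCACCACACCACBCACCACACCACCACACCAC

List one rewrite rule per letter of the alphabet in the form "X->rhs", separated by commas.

  step 3 ⇒ step 4: BCACCACBCACCACACCAC ⇒ BC·AC·C·AC·AC·C·AC·BC·AC·C·AC·AC·C·AC·C·AC·AC·C·AC
    A ↦ C
    B ↦ BC
    C ↦ AC

A->C, B->BC, C->AC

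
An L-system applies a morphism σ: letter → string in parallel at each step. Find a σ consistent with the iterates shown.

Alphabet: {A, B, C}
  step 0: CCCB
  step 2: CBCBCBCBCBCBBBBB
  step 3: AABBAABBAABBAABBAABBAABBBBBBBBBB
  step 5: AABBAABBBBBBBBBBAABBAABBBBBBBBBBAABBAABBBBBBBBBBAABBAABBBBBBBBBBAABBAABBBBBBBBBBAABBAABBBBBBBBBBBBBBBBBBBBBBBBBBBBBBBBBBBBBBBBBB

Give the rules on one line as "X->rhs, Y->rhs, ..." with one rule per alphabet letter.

  step 2 ⇒ step 3: CBCBCBCBCBCBBBBB ⇒ AA·BB·AA·BB·AA·BB·AA·BB·AA·BB·AA·BB·BB·BB·BB·BB
    B ↦ BB
    C ↦ AA
    A ↦ CB  (constrained at step 3)

A->CB, B->BB, C->AA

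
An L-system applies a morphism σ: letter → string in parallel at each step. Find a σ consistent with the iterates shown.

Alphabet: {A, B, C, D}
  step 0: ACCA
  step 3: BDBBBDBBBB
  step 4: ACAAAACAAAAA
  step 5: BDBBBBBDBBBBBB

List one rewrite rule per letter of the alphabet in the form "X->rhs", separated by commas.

A->B, B->A, C->DB, D->CA

  step 4 ⇒ step 5: ACAAAACAAAAA ⇒ B·DB·B·B·B·B·DB·B·B·B·B·B
    A ↦ B
    C ↦ DB
  step 3 ⇒ step 4: BDBBBDBBBB ⇒ A·CA·A·A·A·CA·A·A·A·A
    B ↦ A
  step 3 ⇒ step 4: BDBBBDBBBB ⇒ A·CA·A·A·A·CA·A·A·A·A
    D ↦ CA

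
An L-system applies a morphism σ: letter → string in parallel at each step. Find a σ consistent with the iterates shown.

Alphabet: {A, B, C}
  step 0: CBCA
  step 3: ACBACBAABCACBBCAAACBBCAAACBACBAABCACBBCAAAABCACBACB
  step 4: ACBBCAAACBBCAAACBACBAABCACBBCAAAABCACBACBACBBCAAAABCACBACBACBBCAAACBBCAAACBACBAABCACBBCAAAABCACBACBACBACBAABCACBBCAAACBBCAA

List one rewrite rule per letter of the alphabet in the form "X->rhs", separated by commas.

  step 3 ⇒ step 4: ACBACBAABCACBBCAAACBBCAAACBACBAABCACBBCAAAABCACBACB ⇒ ACB·BC·AA·ACB·BC·AA·ACB·ACB·AA·BC·ACB·BC·AA·AA·BC·ACB·ACB·ACB·BC·AA·AA·BC·ACB·ACB·ACB·BC·AA·ACB·BC·AA·ACB·ACB·AA·BC·ACB·BC·AA·AA·BC·ACB·ACB·ACB·ACB·AA·BC·ACB·BC·AA·ACB·BC·AA
    A ↦ ACB
    B ↦ AA
    C ↦ BC

A->ACB, B->AA, C->BC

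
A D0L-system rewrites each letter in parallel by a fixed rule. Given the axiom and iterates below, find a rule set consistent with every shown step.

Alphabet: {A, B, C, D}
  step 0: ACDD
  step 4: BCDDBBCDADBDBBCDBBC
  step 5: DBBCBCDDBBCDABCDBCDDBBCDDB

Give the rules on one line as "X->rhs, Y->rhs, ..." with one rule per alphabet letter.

A->DA, B->D, C->B, D->BC

  step 4 ⇒ step 5: BCDDBBCDADBDBBCDBBC ⇒ D·B·BC·BC·D·D·B·BC·DA·BC·D·BC·D·D·B·BC·D·D·B
    A ↦ DA
    B ↦ D
    C ↦ B
    D ↦ BC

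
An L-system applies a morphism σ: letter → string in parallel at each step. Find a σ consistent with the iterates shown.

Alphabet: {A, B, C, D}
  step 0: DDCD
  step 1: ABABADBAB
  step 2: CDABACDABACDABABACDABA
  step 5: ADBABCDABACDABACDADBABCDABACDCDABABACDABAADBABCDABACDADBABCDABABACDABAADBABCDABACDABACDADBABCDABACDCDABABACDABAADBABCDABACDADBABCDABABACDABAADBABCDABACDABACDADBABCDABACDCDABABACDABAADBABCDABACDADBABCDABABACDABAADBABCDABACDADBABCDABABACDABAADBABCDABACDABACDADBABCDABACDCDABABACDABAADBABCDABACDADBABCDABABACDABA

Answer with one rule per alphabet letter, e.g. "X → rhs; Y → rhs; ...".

  step 1 ⇒ step 2: ABABADBAB ⇒ CD·ABA·CD·ABA·CD·AB·ABA·CD·ABA
    A ↦ CD
    B ↦ ABA
    D ↦ AB
  step 0 ⇒ step 1: DDCD ⇒ AB·AB·ADB·AB
    C ↦ ADB

A->CD, B->ABA, C->ADB, D->AB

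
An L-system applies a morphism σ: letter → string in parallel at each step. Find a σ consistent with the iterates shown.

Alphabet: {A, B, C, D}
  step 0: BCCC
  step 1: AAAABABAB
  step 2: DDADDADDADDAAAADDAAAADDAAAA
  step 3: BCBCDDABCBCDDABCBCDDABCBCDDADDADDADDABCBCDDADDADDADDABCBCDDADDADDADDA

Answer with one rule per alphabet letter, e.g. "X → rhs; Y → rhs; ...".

A->DDA, B->AAA, C->AB, D->BC

  step 2 ⇒ step 3: DDADDADDADDAAAADDAAAADDAAAA ⇒ BC·BC·DDA·BC·BC·DDA·BC·BC·DDA·BC·BC·DDA·DDA·DDA·DDA·BC·BC·DDA·DDA·DDA·DDA·BC·BC·DDA·DDA·DDA·DDA
    A ↦ DDA
    D ↦ BC
  step 0 ⇒ step 1: BCCC ⇒ AAA·AB·AB·AB
    B ↦ AAA
  step 0 ⇒ step 1: BCCC ⇒ AAA·AB·AB·AB
    C ↦ AB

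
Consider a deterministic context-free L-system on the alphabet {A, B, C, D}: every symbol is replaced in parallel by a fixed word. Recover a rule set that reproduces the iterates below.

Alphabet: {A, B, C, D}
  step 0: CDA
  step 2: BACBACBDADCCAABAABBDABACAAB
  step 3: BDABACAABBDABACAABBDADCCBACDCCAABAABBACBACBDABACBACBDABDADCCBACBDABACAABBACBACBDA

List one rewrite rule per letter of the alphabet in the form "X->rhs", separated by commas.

A->BAC, B->BDA, C->AAB, D->DCC

  step 2 ⇒ step 3: BACBACBDADCCAABAABBDABACAAB ⇒ BDA·BAC·AAB·BDA·BAC·AAB·BDA·DCC·BAC·DCC·AAB·AAB·BAC·BAC·BDA·BAC·BAC·BDA·BDA·DCC·BAC·BDA·BAC·AAB·BAC·BAC·BDA
    A ↦ BAC
    B ↦ BDA
    C ↦ AAB
    D ↦ DCC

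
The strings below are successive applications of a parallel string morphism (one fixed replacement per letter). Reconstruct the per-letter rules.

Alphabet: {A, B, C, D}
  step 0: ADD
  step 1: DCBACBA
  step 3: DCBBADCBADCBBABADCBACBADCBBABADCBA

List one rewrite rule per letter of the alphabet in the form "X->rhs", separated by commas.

A->D, B->BA, C->DCB, D->CBA

  step 0 ⇒ step 1: ADD ⇒ D·CBA·CBA
    A ↦ D
    D ↦ CBA
    B ↦ BA  (constrained at step 1)
    C ↦ DCB  (constrained at step 1)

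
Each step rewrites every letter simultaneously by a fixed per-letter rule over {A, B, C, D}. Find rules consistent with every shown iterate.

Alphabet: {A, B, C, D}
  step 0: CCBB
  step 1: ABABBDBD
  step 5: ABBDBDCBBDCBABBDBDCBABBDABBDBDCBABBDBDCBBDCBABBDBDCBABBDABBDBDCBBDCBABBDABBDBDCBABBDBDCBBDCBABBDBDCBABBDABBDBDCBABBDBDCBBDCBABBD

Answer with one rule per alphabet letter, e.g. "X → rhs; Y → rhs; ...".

  step 0 ⇒ step 1: CCBB ⇒ AB·AB·BD·BD
    B ↦ BD
    C ↦ AB
    A ↦ AB  (constrained at step 1)
    D ↦ CB  (constrained at step 1)

A->AB, B->BD, C->AB, D->CB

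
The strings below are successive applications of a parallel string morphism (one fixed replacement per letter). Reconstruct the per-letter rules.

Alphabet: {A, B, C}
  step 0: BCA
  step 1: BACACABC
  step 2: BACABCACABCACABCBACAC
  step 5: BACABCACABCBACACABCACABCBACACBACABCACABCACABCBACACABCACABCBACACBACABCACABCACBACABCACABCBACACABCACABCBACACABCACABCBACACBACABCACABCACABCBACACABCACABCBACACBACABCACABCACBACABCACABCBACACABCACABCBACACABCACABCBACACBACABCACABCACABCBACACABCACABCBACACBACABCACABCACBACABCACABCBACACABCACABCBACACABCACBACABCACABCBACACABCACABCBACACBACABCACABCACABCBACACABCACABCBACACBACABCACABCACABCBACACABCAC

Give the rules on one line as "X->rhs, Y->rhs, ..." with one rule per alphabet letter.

A->ABC, B->BAC, C->AC

  step 1 ⇒ step 2: BACACABC ⇒ BAC·ABC·AC·ABC·AC·ABC·BAC·AC
    A ↦ ABC
    B ↦ BAC
    C ↦ AC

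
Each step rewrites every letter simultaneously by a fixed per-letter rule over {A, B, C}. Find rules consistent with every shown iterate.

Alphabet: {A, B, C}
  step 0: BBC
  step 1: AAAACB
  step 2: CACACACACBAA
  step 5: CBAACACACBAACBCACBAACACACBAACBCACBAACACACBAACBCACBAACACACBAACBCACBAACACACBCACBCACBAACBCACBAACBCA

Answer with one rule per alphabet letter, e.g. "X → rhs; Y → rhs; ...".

A->CA, B->AA, C->CB

  step 1 ⇒ step 2: AAAACB ⇒ CA·CA·CA·CA·CB·AA
    A ↦ CA
    B ↦ AA
    C ↦ CB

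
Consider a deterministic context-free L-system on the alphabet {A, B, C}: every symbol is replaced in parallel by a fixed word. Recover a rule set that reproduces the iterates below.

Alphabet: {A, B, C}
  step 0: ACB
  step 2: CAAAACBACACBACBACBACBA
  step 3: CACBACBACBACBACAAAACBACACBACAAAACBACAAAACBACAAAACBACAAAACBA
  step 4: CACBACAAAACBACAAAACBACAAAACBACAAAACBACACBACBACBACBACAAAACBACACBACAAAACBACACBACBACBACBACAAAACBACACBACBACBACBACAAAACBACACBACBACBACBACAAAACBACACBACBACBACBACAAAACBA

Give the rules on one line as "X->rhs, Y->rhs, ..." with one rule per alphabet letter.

A->CBA, B->AAA, C->CA

  step 3 ⇒ step 4: CACBACBACBACBACAAAACBACACBACAAAACBACAAAACBACAAAACBACAAAACBA ⇒ CA·CBA·CA·AAA·CBA·CA·AAA·CBA·CA·AAA·CBA·CA·AAA·CBA·CA·CBA·CBA·CBA·CBA·CA·AAA·CBA·CA·CBA·CA·AAA·CBA·CA·CBA·CBA·CBA·CBA·CA·AAA·CBA·CA·CBA·CBA·CBA·CBA·CA·AAA·CBA·CA·CBA·CBA·CBA·CBA·CA·AAA·CBA·CA·CBA·CBA·CBA·CBA·CA·AAA·CBA
    A ↦ CBA
    B ↦ AAA
    C ↦ CA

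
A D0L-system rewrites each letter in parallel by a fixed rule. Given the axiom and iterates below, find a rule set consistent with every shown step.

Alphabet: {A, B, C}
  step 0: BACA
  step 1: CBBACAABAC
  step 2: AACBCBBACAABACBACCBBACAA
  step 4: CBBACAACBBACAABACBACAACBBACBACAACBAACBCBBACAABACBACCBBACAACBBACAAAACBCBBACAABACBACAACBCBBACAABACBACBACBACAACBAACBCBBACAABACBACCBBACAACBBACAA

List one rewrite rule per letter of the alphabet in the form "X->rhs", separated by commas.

  step 1 ⇒ step 2: CBBACAABAC ⇒ AA·CB·CB·BAC·AA·BAC·BAC·CB·BAC·AA
    A ↦ BAC
    B ↦ CB
    C ↦ AA

A->BAC, B->CB, C->AA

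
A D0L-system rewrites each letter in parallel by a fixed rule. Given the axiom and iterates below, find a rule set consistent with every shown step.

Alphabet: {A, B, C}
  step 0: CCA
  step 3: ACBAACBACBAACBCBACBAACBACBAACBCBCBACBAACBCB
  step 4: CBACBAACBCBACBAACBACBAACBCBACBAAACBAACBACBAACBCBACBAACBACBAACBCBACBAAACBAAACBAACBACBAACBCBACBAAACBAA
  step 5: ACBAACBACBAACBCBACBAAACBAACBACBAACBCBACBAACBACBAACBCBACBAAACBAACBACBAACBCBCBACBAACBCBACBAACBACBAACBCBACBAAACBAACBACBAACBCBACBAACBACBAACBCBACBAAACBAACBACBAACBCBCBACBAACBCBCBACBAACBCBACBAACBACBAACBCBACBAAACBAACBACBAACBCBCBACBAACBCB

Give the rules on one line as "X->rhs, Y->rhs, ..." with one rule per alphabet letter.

A->CB, B->AA, C->ACB

  step 4 ⇒ step 5: CBACBAACBCBACBAACBACBAACBCBACBAAACBAACBACBAACBCBACBAACBACBAACBCBACBAAACBAAACBAACBACBAACBCBACBAAACBAA ⇒ ACB·AA·CB·ACB·AA·CB·CB·ACB·AA·ACB·AA·CB·ACB·AA·CB·CB·ACB·AA·CB·ACB·AA·CB·CB·ACB·AA·ACB·AA·CB·ACB·AA·CB·CB·CB·ACB·AA·CB·CB·ACB·AA·CB·ACB·AA·CB·CB·ACB·AA·ACB·AA·CB·ACB·AA·CB·CB·ACB·AA·CB·ACB·AA·CB·CB·ACB·AA·ACB·AA·CB·ACB·AA·CB·CB·CB·ACB·AA·CB·CB·CB·ACB·AA·CB·CB·ACB·AA·CB·ACB·AA·CB·CB·ACB·AA·ACB·AA·CB·ACB·AA·CB·CB·CB·ACB·AA·CB·CB
    A ↦ CB
    B ↦ AA
    C ↦ ACB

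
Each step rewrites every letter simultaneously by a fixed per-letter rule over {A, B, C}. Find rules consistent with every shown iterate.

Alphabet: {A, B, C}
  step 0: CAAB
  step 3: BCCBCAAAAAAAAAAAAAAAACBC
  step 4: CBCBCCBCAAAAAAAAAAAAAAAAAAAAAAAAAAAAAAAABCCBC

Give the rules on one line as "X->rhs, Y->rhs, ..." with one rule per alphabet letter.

A->AA, B->C, C->BC

  step 3 ⇒ step 4: BCCBCAAAAAAAAAAAAAAAACBC ⇒ C·BC·BC·C·BC·AA·AA·AA·AA·AA·AA·AA·AA·AA·AA·AA·AA·AA·AA·AA·AA·BC·C·BC
    A ↦ AA
    B ↦ C
    C ↦ BC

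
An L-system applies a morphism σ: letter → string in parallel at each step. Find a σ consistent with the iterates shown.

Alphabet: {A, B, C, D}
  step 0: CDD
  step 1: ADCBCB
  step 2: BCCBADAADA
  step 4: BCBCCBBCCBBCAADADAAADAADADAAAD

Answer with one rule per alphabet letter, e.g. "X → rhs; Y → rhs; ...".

A->BC, B->A, C->AD, D->CB

  step 1 ⇒ step 2: ADCBCB ⇒ BC·CB·AD·A·AD·A
    A ↦ BC
    B ↦ A
    C ↦ AD
    D ↦ CB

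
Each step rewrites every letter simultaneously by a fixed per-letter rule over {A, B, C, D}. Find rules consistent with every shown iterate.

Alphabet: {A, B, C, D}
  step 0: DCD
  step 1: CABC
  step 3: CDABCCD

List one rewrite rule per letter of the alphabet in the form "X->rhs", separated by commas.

A->C, B->D, C->AB, D->C

  step 0 ⇒ step 1: DCD ⇒ C·AB·C
    C ↦ AB
    D ↦ C
    A ↦ C  (constrained at step 1)
    B ↦ D  (constrained at step 1)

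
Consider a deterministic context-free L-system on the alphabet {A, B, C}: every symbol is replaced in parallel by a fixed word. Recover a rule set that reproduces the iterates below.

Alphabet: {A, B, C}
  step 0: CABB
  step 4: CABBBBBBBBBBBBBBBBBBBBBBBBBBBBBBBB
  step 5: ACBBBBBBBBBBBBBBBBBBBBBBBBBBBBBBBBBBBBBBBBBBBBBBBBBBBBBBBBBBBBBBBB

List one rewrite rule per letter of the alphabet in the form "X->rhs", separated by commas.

  step 4 ⇒ step 5: CABBBBBBBBBBBBBBBBBBBBBBBBBBBBBBBB ⇒ A·C·BB·BB·BB·BB·BB·BB·BB·BB·BB·BB·BB·BB·BB·BB·BB·BB·BB·BB·BB·BB·BB·BB·BB·BB·BB·BB·BB·BB·BB·BB·BB·BB
    A ↦ C
    B ↦ BB
    C ↦ A

A->C, B->BB, C->A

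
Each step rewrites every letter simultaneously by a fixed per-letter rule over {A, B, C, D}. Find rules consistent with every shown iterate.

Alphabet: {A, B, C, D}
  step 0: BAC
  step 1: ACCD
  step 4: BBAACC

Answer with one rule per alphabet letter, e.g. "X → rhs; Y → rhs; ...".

A->CC, B->A, C->D, D->B

  step 0 ⇒ step 1: BAC ⇒ A·CC·D
    A ↦ CC
    B ↦ A
    C ↦ D
    D ↦ B  (constrained at step 1)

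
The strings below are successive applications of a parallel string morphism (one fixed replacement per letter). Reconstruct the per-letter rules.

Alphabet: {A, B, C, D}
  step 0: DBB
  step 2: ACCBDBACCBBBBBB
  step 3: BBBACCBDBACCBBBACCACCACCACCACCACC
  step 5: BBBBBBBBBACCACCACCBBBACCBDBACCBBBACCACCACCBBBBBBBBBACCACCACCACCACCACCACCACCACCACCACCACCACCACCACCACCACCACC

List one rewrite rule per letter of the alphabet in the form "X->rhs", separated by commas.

A->B, B->ACC, C->B, D->BDB

  step 2 ⇒ step 3: ACCBDBACCBBBBBB ⇒ B·B·B·ACC·BDB·ACC·B·B·B·ACC·ACC·ACC·ACC·ACC·ACC
    A ↦ B
    B ↦ ACC
    C ↦ B
    D ↦ BDB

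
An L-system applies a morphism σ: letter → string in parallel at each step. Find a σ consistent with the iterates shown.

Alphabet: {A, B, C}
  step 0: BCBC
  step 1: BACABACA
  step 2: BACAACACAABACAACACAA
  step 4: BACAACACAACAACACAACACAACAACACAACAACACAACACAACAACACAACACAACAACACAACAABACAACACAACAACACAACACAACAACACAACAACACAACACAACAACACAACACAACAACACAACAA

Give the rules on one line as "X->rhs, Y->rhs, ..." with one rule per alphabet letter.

  step 1 ⇒ step 2: BACABACA ⇒ BA·CAA·CA·CAA·BA·CAA·CA·CAA
    A ↦ CAA
    B ↦ BA
    C ↦ CA

A->CAA, B->BA, C->CA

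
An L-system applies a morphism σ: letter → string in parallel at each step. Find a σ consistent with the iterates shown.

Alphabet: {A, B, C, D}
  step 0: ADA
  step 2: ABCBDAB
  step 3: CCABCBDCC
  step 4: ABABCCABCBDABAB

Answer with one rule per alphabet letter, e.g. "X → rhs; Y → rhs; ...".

A->C, B->C, C->AB, D->BD

  step 3 ⇒ step 4: CCABCBDCC ⇒ AB·AB·C·C·AB·C·BD·AB·AB
    A ↦ C
    B ↦ C
    C ↦ AB
    D ↦ BD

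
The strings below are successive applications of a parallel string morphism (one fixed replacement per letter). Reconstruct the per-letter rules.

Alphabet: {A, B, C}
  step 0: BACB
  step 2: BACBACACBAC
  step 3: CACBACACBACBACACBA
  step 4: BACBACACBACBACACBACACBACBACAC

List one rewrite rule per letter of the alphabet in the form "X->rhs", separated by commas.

  step 3 ⇒ step 4: CACBACACBACBACACBA ⇒ BA·C·BA·CA·C·BA·C·BA·CA·C·BA·CA·C·BA·C·BA·CA·C
    A ↦ C
    B ↦ CA
    C ↦ BA

A->C, B->CA, C->BA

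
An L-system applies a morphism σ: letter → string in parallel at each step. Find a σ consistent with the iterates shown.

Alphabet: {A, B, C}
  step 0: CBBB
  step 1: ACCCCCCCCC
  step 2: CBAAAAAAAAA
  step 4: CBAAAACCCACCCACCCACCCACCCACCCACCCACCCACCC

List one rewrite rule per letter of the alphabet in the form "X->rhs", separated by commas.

A->CB, B->CCC, C->A

  step 1 ⇒ step 2: ACCCCCCCCC ⇒ CB·A·A·A·A·A·A·A·A·A
    A ↦ CB
    C ↦ A
  step 0 ⇒ step 1: CBBB ⇒ A·CCC·CCC·CCC
    B ↦ CCC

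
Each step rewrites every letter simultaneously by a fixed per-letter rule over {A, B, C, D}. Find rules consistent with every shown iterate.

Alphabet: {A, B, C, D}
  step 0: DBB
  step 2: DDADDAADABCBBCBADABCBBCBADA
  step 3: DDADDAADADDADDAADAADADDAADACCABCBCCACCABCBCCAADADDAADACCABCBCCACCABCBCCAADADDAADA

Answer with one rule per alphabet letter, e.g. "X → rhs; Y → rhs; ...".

  step 2 ⇒ step 3: DDADDAADABCBBCBADABCBBCBADA ⇒ DDA·DDA·ADA·DDA·DDA·ADA·ADA·DDA·ADA·CCA·BCB·CCA·CCA·BCB·CCA·ADA·DDA·ADA·CCA·BCB·CCA·CCA·BCB·CCA·ADA·DDA·ADA
    A ↦ ADA
    B ↦ CCA
    C ↦ BCB
    D ↦ DDA

A->ADA, B->CCA, C->BCB, D->DDA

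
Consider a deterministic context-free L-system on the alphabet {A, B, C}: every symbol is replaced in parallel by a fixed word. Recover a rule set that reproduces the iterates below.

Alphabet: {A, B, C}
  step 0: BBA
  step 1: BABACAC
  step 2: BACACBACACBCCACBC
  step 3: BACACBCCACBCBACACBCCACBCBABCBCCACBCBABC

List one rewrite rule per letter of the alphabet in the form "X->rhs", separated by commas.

A->CAC, B->BA, C->BC

  step 2 ⇒ step 3: BACACBACACBCCACBC ⇒ BA·CAC·BC·CAC·BC·BA·CAC·BC·CAC·BC·BA·BC·BC·CAC·BC·BA·BC
    A ↦ CAC
    B ↦ BA
    C ↦ BC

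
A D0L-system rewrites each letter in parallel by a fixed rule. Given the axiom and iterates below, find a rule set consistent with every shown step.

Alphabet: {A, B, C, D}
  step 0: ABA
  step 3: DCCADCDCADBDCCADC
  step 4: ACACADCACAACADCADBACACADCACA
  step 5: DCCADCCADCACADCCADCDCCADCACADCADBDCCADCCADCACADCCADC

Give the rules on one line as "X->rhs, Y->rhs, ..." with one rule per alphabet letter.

A->DC, B->DB, C->CA, D->A

  step 4 ⇒ step 5: ACACADCACAACADCADBACACADCACA ⇒ DC·CA·DC·CA·DC·A·CA·DC·CA·DC·DC·CA·DC·A·CA·DC·A·DB·DC·CA·DC·CA·DC·A·CA·DC·CA·DC
    A ↦ DC
    B ↦ DB
    C ↦ CA
    D ↦ A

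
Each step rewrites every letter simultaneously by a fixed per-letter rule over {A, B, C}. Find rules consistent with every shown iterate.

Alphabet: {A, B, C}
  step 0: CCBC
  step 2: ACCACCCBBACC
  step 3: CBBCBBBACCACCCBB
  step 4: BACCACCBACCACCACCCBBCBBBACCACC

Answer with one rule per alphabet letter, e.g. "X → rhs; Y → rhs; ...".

  step 3 ⇒ step 4: CBBCBBBACCACCCBB ⇒ B·ACC·ACC·B·ACC·ACC·ACC·C·B·B·C·B·B·B·ACC·ACC
    A ↦ C
    B ↦ ACC
    C ↦ B

A->C, B->ACC, C->B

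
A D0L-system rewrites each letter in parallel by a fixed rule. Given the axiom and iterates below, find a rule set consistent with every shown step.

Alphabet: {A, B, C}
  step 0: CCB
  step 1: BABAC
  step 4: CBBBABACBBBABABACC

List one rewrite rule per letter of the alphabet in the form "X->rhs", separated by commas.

  step 0 ⇒ step 1: CCB ⇒ BA·BA·C
    B ↦ C
    C ↦ BA
    A ↦ BB  (constrained at step 1)

A->BB, B->C, C->BA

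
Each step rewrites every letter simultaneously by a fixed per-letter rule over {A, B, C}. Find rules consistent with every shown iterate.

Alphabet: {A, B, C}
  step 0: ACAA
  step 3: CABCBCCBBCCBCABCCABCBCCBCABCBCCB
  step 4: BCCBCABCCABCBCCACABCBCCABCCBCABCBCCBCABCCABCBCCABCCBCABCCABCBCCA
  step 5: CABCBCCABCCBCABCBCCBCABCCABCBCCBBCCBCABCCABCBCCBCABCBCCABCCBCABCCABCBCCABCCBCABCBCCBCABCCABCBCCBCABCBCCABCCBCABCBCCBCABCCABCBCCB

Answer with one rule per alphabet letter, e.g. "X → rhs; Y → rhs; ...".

A->CB, B->CA, C->BC

  step 4 ⇒ step 5: BCCBCABCCABCBCCACABCBCCABCCBCABCBCCBCABCCABCBCCABCCBCABCCABCBCCA ⇒ CA·BC·BC·CA·BC·CB·CA·BC·BC·CB·CA·BC·CA·BC·BC·CB·BC·CB·CA·BC·CA·BC·BC·CB·CA·BC·BC·CA·BC·CB·CA·BC·CA·BC·BC·CA·BC·CB·CA·BC·BC·CB·CA·BC·CA·BC·BC·CB·CA·BC·BC·CA·BC·CB·CA·BC·BC·CB·CA·BC·CA·BC·BC·CB
    A ↦ CB
    B ↦ CA
    C ↦ BC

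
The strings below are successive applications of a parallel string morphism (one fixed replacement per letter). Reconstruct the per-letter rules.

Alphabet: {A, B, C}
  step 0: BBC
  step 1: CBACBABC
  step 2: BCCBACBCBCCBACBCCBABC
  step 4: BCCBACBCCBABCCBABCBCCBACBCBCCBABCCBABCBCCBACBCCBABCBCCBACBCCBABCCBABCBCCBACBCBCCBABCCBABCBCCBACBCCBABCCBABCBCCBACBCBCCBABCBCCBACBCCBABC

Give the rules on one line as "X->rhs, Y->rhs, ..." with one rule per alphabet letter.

  step 1 ⇒ step 2: CBACBABC ⇒ BC·CBA·CBC·BC·CBA·CBC·CBA·BC
    A ↦ CBC
    B ↦ CBA
    C ↦ BC

A->CBC, B->CBA, C->BC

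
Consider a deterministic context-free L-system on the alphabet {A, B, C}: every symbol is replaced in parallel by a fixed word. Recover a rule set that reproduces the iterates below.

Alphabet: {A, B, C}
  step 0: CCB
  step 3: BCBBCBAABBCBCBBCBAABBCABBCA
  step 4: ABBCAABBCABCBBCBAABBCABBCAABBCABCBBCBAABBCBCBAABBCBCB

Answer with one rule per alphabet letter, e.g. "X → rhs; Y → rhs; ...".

  step 3 ⇒ step 4: BCBBCBAABBCBCBBCBAABBCABBCA ⇒ A·BBC·A·A·BBC·A·BCB·BCB·A·A·BBC·A·BBC·A·A·BBC·A·BCB·BCB·A·A·BBC·BCB·A·A·BBC·BCB
    A ↦ BCB
    B ↦ A
    C ↦ BBC

A->BCB, B->A, C->BBC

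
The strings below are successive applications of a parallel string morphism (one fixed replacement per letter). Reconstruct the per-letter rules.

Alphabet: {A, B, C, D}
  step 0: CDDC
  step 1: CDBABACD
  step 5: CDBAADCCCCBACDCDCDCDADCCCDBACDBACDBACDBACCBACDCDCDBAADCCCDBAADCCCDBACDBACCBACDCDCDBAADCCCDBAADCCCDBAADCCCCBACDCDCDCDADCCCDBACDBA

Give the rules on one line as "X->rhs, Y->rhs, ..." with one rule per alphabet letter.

A->CC, B->AD, C->CD, D->BA

  step 0 ⇒ step 1: CDDC ⇒ CD·BA·BA·CD
    C ↦ CD
    D ↦ BA
    A ↦ CC  (constrained at step 1)
    B ↦ AD  (constrained at step 1)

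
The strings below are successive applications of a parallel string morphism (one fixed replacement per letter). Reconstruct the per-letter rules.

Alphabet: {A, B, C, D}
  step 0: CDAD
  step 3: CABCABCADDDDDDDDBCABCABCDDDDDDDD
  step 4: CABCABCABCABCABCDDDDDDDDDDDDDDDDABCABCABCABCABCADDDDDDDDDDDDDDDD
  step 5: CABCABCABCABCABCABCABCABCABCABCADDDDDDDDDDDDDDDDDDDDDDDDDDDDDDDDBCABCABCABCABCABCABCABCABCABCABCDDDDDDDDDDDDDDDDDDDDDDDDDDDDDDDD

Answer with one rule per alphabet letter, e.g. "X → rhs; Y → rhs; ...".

A->BC, B->AB, C->CA, D->DD

  step 4 ⇒ step 5: CABCABCABCABCABCDDDDDDDDDDDDDDDDABCABCABCABCABCADDDDDDDDDDDDDDDD ⇒ CA·BC·AB·CA·BC·AB·CA·BC·AB·CA·BC·AB·CA·BC·AB·CA·DD·DD·DD·DD·DD·DD·DD·DD·DD·DD·DD·DD·DD·DD·DD·DD·BC·AB·CA·BC·AB·CA·BC·AB·CA·BC·AB·CA·BC·AB·CA·BC·DD·DD·DD·DD·DD·DD·DD·DD·DD·DD·DD·DD·DD·DD·DD·DD
    A ↦ BC
    B ↦ AB
    C ↦ CA
    D ↦ DD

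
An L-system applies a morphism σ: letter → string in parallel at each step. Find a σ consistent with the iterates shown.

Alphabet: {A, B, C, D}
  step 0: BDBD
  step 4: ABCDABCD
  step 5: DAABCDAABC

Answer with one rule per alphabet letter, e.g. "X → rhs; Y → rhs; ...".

  step 4 ⇒ step 5: ABCDABCD ⇒ D·A·AB·C·D·A·AB·C
    A ↦ D
    B ↦ A
    C ↦ AB
    D ↦ C

A->D, B->A, C->AB, D->C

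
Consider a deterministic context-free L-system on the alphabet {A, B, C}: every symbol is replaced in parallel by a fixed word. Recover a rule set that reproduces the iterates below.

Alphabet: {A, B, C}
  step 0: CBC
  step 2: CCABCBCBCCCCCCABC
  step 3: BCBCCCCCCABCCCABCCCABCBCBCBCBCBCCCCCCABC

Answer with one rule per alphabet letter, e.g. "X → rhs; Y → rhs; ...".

A->CCC, B->CCA, C->BC

  step 2 ⇒ step 3: CCABCBCBCCCCCCABC ⇒ BC·BC·CCC·CCA·BC·CCA·BC·CCA·BC·BC·BC·BC·BC·BC·CCC·CCA·BC
    A ↦ CCC
    B ↦ CCA
    C ↦ BC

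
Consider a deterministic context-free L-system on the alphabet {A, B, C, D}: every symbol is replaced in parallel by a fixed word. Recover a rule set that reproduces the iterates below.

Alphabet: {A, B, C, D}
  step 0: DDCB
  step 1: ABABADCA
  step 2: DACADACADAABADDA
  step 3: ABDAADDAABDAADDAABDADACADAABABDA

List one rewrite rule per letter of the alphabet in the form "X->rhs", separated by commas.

A->DA, B->CA, C->AD, D->AB

  step 2 ⇒ step 3: DACADACADAABADDA ⇒ AB·DA·AD·DA·AB·DA·AD·DA·AB·DA·DA·CA·DA·AB·AB·DA
    A ↦ DA
    B ↦ CA
    C ↦ AD
    D ↦ AB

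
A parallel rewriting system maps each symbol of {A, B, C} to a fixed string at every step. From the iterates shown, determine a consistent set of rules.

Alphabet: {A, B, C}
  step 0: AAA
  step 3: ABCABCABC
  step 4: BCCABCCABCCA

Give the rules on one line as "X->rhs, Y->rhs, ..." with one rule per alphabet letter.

  step 3 ⇒ step 4: ABCABCABC ⇒ BC·C·A·BC·C·A·BC·C·A
    A ↦ BC
    B ↦ C
    C ↦ A

A->BC, B->C, C->A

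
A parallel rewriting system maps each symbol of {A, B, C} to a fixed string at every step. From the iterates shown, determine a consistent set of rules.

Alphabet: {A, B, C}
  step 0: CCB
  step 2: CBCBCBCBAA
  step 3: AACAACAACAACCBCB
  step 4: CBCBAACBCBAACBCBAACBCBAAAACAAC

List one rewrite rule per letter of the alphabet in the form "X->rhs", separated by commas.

A->CB, B->C, C->AA

  step 3 ⇒ step 4: AACAACAACAACCBCB ⇒ CB·CB·AA·CB·CB·AA·CB·CB·AA·CB·CB·AA·AA·C·AA·C
    A ↦ CB
    B ↦ C
    C ↦ AA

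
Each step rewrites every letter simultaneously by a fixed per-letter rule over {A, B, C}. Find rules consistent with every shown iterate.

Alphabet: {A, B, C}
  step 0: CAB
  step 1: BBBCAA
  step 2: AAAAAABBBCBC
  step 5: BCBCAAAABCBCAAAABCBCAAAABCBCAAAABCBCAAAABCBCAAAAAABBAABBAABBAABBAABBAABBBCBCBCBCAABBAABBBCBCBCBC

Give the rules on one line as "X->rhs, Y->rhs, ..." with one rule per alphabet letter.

  step 1 ⇒ step 2: BBBCAA ⇒ AA·AA·AA·BB·BC·BC
    A ↦ BC
    B ↦ AA
    C ↦ BB

A->BC, B->AA, C->BB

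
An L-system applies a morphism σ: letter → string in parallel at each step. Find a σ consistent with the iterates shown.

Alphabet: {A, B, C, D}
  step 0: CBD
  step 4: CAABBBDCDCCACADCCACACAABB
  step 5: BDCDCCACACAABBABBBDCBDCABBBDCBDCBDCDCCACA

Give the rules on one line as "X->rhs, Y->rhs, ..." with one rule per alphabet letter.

  step 4 ⇒ step 5: CAABBBDCDCCACADCCACACAABB ⇒ B·DC·DC·CA·CA·CA·AB·B·AB·B·B·DC·B·DC·AB·B·B·DC·B·DC·B·DC·DC·CA·CA
    A ↦ DC
    B ↦ CA
    C ↦ B
    D ↦ AB

A->DC, B->CA, C->B, D->AB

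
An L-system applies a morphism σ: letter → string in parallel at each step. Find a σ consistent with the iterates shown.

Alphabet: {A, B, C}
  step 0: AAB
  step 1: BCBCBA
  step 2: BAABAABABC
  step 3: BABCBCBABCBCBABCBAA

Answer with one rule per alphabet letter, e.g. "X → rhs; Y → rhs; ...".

  step 2 ⇒ step 3: BAABAABABC ⇒ BA·BC·BC·BA·BC·BC·BA·BC·BA·A
    A ↦ BC
    B ↦ BA
    C ↦ A

A->BC, B->BA, C->A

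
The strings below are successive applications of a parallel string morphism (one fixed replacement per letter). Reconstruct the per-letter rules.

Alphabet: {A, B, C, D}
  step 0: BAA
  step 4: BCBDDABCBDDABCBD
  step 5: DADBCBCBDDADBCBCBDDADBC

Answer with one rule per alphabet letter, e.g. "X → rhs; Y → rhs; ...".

  step 4 ⇒ step 5: BCBDDABCBDDABCBD ⇒ D·A·D·BC·BC·BD·D·A·D·BC·BC·BD·D·A·D·BC
    A ↦ BD
    B ↦ D
    C ↦ A
    D ↦ BC

A->BD, B->D, C->A, D->BC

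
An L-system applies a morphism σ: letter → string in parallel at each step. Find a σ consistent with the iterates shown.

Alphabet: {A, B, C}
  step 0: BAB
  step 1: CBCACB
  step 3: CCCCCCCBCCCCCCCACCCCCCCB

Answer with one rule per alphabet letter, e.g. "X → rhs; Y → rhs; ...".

  step 0 ⇒ step 1: BAB ⇒ CB·CA·CB
    A ↦ CA
    B ↦ CB
    C ↦ CC  (constrained at step 1)

A->CA, B->CB, C->CC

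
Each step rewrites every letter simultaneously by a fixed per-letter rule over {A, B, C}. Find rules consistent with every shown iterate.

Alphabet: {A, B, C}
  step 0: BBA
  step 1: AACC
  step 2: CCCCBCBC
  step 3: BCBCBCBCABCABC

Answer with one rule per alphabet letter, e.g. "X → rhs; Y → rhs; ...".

  step 2 ⇒ step 3: CCCCBCBC ⇒ BC·BC·BC·BC·A·BC·A·BC
    B ↦ A
    C ↦ BC
  step 0 ⇒ step 1: BBA ⇒ A·A·CC
    A ↦ CC

A->CC, B->A, C->BC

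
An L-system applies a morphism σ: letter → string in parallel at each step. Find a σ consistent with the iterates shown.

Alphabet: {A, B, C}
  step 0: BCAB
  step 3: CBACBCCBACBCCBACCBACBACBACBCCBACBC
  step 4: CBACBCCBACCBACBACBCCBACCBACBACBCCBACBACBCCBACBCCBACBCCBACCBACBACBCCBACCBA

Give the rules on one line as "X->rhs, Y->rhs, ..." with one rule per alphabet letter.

A->BC, B->C, C->CBA

  step 3 ⇒ step 4: CBACBCCBACBCCBACCBACBACBACBCCBACBC ⇒ CBA·C·BC·CBA·C·CBA·CBA·C·BC·CBA·C·CBA·CBA·C·BC·CBA·CBA·C·BC·CBA·C·BC·CBA·C·BC·CBA·C·CBA·CBA·C·BC·CBA·C·CBA
    A ↦ BC
    B ↦ C
    C ↦ CBA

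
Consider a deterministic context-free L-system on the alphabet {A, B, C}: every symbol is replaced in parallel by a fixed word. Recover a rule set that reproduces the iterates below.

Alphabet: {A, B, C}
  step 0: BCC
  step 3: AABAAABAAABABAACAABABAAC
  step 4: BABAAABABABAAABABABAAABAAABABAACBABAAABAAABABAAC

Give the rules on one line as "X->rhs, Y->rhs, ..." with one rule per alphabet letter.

A->BA, B->AA, C->AC

  step 3 ⇒ step 4: AABAAABAAABABAACAABABAAC ⇒ BA·BA·AA·BA·BA·BA·AA·BA·BA·BA·AA·BA·AA·BA·BA·AC·BA·BA·AA·BA·AA·BA·BA·AC
    A ↦ BA
    B ↦ AA
    C ↦ AC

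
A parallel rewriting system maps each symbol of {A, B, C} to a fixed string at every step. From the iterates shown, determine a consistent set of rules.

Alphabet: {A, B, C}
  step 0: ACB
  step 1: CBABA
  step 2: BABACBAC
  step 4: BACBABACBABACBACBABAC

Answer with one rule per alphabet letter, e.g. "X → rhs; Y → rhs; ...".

A->C, B->BA, C->BA

  step 1 ⇒ step 2: CBABA ⇒ BA·BA·C·BA·C
    A ↦ C
    B ↦ BA
    C ↦ BA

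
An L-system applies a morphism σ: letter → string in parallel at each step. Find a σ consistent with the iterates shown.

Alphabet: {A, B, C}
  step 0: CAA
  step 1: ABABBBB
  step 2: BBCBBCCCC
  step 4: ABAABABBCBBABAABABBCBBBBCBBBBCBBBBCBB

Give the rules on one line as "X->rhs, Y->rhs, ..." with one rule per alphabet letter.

A->BB, B->C, C->ABA

  step 1 ⇒ step 2: ABABBBB ⇒ BB·C·BB·C·C·C·C
    A ↦ BB
    B ↦ C
  step 0 ⇒ step 1: CAA ⇒ ABA·BB·BB
    C ↦ ABA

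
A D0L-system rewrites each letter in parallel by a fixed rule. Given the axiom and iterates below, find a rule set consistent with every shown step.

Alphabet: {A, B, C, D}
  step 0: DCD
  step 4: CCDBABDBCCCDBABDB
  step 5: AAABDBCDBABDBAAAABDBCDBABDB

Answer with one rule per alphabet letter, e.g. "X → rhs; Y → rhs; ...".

A->C, B->DB, C->A, D->AB

  step 4 ⇒ step 5: CCDBABDBCCCDBABDB ⇒ A·A·AB·DB·C·DB·AB·DB·A·A·A·AB·DB·C·DB·AB·DB
    A ↦ C
    B ↦ DB
    C ↦ A
    D ↦ AB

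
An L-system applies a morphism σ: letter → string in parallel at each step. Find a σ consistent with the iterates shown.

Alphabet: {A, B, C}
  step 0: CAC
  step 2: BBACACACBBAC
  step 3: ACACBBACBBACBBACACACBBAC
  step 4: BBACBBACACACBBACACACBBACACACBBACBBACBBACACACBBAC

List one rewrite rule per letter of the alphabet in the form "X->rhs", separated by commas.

  step 3 ⇒ step 4: ACACBBACBBACBBACACACBBAC ⇒ BB·AC·BB·AC·AC·AC·BB·AC·AC·AC·BB·AC·AC·AC·BB·AC·BB·AC·BB·AC·AC·AC·BB·AC
    A ↦ BB
    B ↦ AC
    C ↦ AC

A->BB, B->AC, C->AC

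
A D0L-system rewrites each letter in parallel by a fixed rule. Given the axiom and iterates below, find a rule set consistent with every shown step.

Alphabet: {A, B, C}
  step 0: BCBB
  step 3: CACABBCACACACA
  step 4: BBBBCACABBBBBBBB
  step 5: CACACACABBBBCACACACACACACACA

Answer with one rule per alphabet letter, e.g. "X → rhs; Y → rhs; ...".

A->B, B->CA, C->B

  step 4 ⇒ step 5: BBBBCACABBBBBBBB ⇒ CA·CA·CA·CA·B·B·B·B·CA·CA·CA·CA·CA·CA·CA·CA
    A ↦ B
    B ↦ CA
    C ↦ B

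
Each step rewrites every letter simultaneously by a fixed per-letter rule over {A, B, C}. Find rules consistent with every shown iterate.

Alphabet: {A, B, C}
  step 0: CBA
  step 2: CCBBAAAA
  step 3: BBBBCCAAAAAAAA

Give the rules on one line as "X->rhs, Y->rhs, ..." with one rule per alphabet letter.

A->AA, B->C, C->BB

  step 2 ⇒ step 3: CCBBAAAA ⇒ BB·BB·C·C·AA·AA·AA·AA
    A ↦ AA
    B ↦ C
    C ↦ BB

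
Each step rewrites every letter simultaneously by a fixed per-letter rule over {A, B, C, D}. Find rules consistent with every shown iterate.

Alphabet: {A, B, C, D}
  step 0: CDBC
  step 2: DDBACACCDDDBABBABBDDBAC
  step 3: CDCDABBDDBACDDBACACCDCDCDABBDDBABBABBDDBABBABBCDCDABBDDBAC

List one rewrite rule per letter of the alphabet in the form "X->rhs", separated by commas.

A->DDB, B->ABB, C->AC, D->CD

  step 2 ⇒ step 3: DDBACACCDDDBABBABBDDBAC ⇒ CD·CD·ABB·DDB·AC·DDB·AC·AC·CD·CD·CD·ABB·DDB·ABB·ABB·DDB·ABB·ABB·CD·CD·ABB·DDB·AC
    A ↦ DDB
    B ↦ ABB
    C ↦ AC
    D ↦ CD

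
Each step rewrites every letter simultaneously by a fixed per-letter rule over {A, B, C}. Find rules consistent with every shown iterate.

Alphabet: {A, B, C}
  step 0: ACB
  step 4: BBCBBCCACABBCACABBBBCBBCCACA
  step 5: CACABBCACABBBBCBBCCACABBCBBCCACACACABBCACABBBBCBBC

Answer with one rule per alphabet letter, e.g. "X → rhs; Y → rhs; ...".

  step 4 ⇒ step 5: BBCBBCCACABBCACABBBBCBBCCACA ⇒ CA·CA·BB·CA·CA·BB·BB·C·BB·C·CA·CA·BB·C·BB·C·CA·CA·CA·CA·BB·CA·CA·BB·BB·C·BB·C
    A ↦ C
    B ↦ CA
    C ↦ BB

A->C, B->CA, C->BB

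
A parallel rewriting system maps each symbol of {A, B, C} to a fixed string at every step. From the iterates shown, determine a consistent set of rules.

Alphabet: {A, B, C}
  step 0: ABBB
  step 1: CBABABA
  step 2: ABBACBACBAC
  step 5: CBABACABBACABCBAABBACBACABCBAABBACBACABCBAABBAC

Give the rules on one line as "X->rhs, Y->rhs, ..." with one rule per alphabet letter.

  step 1 ⇒ step 2: CBABABA ⇒ AB·BA·C·BA·C·BA·C
    A ↦ C
    B ↦ BA
    C ↦ AB

A->C, B->BA, C->AB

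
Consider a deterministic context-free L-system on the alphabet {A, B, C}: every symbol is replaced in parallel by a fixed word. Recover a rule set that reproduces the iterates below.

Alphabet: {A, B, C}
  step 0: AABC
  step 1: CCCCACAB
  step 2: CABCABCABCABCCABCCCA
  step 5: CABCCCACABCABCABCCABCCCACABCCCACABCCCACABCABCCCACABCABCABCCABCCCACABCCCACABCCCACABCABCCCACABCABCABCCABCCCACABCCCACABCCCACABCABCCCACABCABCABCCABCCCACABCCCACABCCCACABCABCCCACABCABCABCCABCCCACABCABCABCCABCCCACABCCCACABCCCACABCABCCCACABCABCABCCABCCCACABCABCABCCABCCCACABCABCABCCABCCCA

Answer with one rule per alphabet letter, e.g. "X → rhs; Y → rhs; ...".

A->C, B->CCA, C->CAB

  step 1 ⇒ step 2: CCCCACAB ⇒ CAB·CAB·CAB·CAB·C·CAB·C·CCA
    A ↦ C
    B ↦ CCA
    C ↦ CAB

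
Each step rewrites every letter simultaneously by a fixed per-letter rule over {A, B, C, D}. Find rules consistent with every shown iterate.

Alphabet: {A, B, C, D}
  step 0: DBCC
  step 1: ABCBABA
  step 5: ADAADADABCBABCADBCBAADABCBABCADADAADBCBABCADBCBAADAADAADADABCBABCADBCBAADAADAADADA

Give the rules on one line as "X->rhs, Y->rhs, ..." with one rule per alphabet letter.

  step 0 ⇒ step 1: DBCC ⇒ A·BC·BA·BA
    B ↦ BC
    C ↦ BA
    D ↦ A
    A ↦ AD  (constrained at step 1)

A->AD, B->BC, C->BA, D->A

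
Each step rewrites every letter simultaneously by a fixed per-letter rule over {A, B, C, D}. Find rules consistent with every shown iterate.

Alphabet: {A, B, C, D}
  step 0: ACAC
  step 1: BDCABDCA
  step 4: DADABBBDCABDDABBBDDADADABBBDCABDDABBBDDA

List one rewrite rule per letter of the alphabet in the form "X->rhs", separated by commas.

A->BD, B->DA, C->CA, D->B

  step 0 ⇒ step 1: ACAC ⇒ BD·CA·BD·CA
    A ↦ BD
    C ↦ CA
    B ↦ DA  (constrained at step 1)
    D ↦ B  (constrained at step 1)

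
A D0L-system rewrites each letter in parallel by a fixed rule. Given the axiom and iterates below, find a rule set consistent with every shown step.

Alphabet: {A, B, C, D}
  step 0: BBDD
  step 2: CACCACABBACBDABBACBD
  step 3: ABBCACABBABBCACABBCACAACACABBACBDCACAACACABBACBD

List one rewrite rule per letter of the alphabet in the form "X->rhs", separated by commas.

  step 2 ⇒ step 3: CACCACABBACBDABBACBD ⇒ ABB·CAC·ABB·ABB·CAC·ABB·CAC·A·A·CAC·ABB·A·CBD·CAC·A·A·CAC·ABB·A·CBD
    A ↦ CAC
    B ↦ A
    C ↦ ABB
    D ↦ CBD

A->CAC, B->A, C->ABB, D->CBD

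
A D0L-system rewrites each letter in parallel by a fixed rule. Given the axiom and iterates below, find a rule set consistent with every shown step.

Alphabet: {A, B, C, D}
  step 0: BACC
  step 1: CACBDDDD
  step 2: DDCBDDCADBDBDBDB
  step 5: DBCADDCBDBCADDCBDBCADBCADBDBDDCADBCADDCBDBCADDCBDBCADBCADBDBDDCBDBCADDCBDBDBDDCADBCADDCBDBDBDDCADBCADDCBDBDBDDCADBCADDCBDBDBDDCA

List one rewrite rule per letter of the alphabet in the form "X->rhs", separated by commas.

A->CB, B->CA, C->DD, D->DB

  step 1 ⇒ step 2: CACBDDDD ⇒ DD·CB·DD·CA·DB·DB·DB·DB
    A ↦ CB
    B ↦ CA
    C ↦ DD
    D ↦ DB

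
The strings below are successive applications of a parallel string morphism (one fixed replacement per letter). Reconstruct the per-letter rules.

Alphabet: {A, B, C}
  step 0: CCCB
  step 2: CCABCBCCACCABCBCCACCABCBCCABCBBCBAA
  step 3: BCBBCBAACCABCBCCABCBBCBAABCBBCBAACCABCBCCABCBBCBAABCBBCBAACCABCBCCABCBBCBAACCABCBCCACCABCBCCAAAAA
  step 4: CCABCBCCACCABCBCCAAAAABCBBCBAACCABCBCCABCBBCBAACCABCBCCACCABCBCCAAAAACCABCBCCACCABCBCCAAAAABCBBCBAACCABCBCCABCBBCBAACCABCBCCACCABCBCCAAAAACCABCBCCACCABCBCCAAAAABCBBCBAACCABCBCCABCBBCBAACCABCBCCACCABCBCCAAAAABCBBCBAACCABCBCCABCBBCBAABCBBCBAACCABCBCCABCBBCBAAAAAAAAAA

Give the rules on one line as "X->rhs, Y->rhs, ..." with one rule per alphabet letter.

A->AA, B->CCA, C->BCB

  step 3 ⇒ step 4: BCBBCBAACCABCBCCABCBBCBAABCBBCBAACCABCBCCABCBBCBAABCBBCBAACCABCBCCABCBBCBAACCABCBCCACCABCBCCAAAAA ⇒ CCA·BCB·CCA·CCA·BCB·CCA·AA·AA·BCB·BCB·AA·CCA·BCB·CCA·BCB·BCB·AA·CCA·BCB·CCA·CCA·BCB·CCA·AA·AA·CCA·BCB·CCA·CCA·BCB·CCA·AA·AA·BCB·BCB·AA·CCA·BCB·CCA·BCB·BCB·AA·CCA·BCB·CCA·CCA·BCB·CCA·AA·AA·CCA·BCB·CCA·CCA·BCB·CCA·AA·AA·BCB·BCB·AA·CCA·BCB·CCA·BCB·BCB·AA·CCA·BCB·CCA·CCA·BCB·CCA·AA·AA·BCB·BCB·AA·CCA·BCB·CCA·BCB·BCB·AA·BCB·BCB·AA·CCA·BCB·CCA·BCB·BCB·AA·AA·AA·AA·AA
    A ↦ AA
    B ↦ CCA
    C ↦ BCB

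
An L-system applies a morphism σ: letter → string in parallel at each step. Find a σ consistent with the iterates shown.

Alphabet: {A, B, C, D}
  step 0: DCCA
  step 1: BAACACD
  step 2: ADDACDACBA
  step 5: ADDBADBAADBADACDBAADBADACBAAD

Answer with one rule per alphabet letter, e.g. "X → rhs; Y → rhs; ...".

A->D, B->A, C->AC, D->BA

  step 1 ⇒ step 2: BAACACD ⇒ A·D·D·AC·D·AC·BA
    A ↦ D
    B ↦ A
    C ↦ AC
    D ↦ BA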